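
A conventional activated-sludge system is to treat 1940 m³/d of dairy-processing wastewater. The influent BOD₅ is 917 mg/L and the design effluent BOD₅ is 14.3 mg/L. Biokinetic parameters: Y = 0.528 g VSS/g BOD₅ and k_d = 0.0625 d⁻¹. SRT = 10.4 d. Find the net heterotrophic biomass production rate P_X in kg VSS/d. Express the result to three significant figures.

P_X ≈ 560 kg VSS/d

Observed yield with endogenous decay: Y_obs = Y / (1 + k_d·θ_c) = 0.528 / (1 + 0.0625 × 10.4) = 0.528 / 1.650 = 0.3200 g VSS/g BOD₅.
Q·(S₀ − S) = 1940 × (917 − 14.3) × 10⁻³ = 1751 kg/d removed.
Net biomass production P_X = Y_obs × Q·(S₀ − S) = 0.3200 × 1751 = 560.4 kg VSS/d.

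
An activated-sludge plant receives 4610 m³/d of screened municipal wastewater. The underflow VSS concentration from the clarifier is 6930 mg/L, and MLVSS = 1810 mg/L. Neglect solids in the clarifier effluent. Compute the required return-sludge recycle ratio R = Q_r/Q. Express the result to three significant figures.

R ≈ 0.354

Mass balance around the secondary clarifier (neglecting effluent solids): R = X / (X_r − X) = 1810 / (6930 − 1810) = 0.3535.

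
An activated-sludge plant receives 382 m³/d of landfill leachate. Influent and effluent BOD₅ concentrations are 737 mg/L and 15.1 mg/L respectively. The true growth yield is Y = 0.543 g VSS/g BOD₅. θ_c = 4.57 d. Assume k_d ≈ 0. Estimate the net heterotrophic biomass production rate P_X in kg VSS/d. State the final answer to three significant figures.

P_X ≈ 150 kg VSS/d

Since k_d ≈ 0, Y_obs = Y = 0.543 g VSS/g BOD₅.
Substrate removed = Q·(S₀ − S) = 382 m³/d × (737 − 15.1) g/m³ = 2.76×10^5 g/d = 275.8 kg/d.
Net biomass production P_X = Y_obs × Q·(S₀ − S) = 0.5430 × 275.8 = 149.7 kg VSS/d.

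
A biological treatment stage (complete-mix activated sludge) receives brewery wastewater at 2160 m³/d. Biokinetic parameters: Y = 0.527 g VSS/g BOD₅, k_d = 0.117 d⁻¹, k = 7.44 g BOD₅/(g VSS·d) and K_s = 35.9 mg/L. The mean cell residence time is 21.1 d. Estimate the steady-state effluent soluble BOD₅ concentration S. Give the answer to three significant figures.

S ≈ 1.57 mg/L

Effluent substrate depends only on kinetics and SRT: S = K_s(1 + k_d θ_c) / [θ_c(Yk − k_d) − 1] = 35.9 × (1 + 0.117 × 21.1) / [21.1 × (0.527 × 7.44 − 0.117) − 1] = 124.5 / 79.26 = 1.571 mg/L.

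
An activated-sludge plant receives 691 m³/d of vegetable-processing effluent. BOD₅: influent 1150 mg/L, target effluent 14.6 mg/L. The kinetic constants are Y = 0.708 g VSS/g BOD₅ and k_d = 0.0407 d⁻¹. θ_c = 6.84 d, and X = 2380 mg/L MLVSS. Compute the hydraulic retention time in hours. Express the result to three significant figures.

Rearranging the biomass balance for a CMAS with decay, V = Y·Q·ΔS·θ_c / [X·(1+k_d θ_c)] = 0.708 × 691 × (1150 − 14.6) × 6.84 / [2380 × (1 + 0.0407 × 6.84)] = 3.8×10^6 / 3043 = 1249 m³.
τ = V/Q = 1249/691 = 1.807 d, or 43.37 h.

τ ≈ 43.4 h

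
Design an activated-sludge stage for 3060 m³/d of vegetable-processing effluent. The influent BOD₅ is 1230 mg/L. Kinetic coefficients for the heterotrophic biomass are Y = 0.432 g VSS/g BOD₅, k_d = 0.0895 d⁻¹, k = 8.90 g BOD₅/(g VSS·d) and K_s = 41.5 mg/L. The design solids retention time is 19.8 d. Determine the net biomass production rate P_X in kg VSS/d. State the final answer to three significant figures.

From the Monod/SRT balance for a CMAS, S = K_s·(1+k_d θ_c)/[θ_c·(Y k − k_d) − 1] = 41.5 × (1 + 0.0895 × 19.8) / [19.8 × (0.432 × 8.90 − 0.0895) − 1] = 115.0 / 73.35 = 1.568 mg/L.
Observed yield with endogenous decay: Y_obs = Y / (1 + k_d·θ_c) = 0.432 / (1 + 0.0895 × 19.8) = 0.432 / 2.772 = 0.1558 g VSS/g BOD₅.
Mass of BOD₅ removed per day: Q(S₀ − S) = 3060 × 1228 g/m³ = 3759 kg/d.
So the net sludge growth is P_X = 0.1558 × 3759 = 585.8 kg VSS/d.

P_X ≈ 586 kg VSS/d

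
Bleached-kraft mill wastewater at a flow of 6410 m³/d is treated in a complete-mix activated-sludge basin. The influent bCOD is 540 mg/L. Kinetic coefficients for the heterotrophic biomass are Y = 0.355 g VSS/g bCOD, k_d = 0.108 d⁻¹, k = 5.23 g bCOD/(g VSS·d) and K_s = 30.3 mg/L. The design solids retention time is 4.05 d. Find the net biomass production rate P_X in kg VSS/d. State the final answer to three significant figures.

Effluent substrate depends only on kinetics and SRT: S = K_s(1 + k_d θ_c) / [θ_c(Yk − k_d) − 1] = 30.3 × (1 + 0.108 × 4.05) / [4.05 × (0.355 × 5.23 − 0.108) − 1] = 43.55 / 6.082 = 7.161 mg/L.
Observed yield with endogenous decay: Y_obs = Y / (1 + k_d·θ_c) = 0.355 / (1 + 0.108 × 4.05) = 0.355 / 1.437 = 0.2470 g VSS/g bCOD.
Substrate removed = Q·(S₀ − S) = 6410 m³/d × (540 − 7.16) g/m³ = 3.42×10^6 g/d = 3416 kg/d.
P_X = Y_obs · Q(S₀ − S) = 0.2470 × 3416 = 843.5 kg VSS/d.

P_X ≈ 844 kg VSS/d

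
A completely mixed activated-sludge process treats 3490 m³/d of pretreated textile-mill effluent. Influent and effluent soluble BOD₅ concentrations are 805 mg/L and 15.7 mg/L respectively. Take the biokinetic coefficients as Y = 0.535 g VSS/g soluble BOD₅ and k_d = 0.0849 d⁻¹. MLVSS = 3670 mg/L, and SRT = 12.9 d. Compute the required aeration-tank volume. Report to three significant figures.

Steady-state biomass mass balance: V·X·(1 + k_d·θ_c) = Y·Q·(S₀ − S)·θ_c, so V = 0.535 × 3490 × (805 − 15.7) × 12.9 / [3670 × (1 + 0.0849 × 12.9)] = 1.9×10^7 / 7689 = 2472 m³.

V ≈ 2470 m³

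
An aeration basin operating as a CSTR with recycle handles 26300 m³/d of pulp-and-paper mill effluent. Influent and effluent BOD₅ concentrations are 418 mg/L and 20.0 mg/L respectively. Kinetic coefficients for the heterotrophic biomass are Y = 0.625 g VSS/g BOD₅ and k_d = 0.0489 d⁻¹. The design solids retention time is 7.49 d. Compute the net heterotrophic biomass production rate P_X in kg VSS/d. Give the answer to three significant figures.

P_X ≈ 4790 kg VSS/d

Correct the yield for decay: Y_obs = Y/(1 + k_d θ_c) = 0.625 / (1 + 0.0489 × 7.49) = 0.625 / 1.366 = 0.4575.
Mass of BOD₅ removed per day: Q(S₀ − S) = 26300 × 398.0 g/m³ = 10467 kg/d.
Net biomass production P_X = Y_obs × Q·(S₀ − S) = 0.4575 × 10467 = 4788 kg VSS/d.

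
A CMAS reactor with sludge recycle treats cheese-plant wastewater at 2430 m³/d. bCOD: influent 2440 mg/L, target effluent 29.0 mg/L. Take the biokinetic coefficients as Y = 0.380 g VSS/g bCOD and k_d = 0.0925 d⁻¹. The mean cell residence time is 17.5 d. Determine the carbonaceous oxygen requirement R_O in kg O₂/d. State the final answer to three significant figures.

R_O ≈ 4650 kg O₂/d

The observed yield is Y_obs = Y/(1 + k_d·θ_c) = 0.380 / (1 + 0.0925 × 17.5) = 0.380 / 2.619 = 0.1451 g VSS per g bCOD removed.
ΔS = 2440 − 29.0 = 2411 mg/L, so the substrate removal rate is 2430 × 2411/1000 = 5859 kg bCOD/d.
Net sludge production P_X = 0.1451 × 5859 = 850.1 kg VSS/d.
R_O = Q·(S₀ − S) − 1.42·P_X = 5859 − 1.42 × 850.1 = 4652 kg O₂/d.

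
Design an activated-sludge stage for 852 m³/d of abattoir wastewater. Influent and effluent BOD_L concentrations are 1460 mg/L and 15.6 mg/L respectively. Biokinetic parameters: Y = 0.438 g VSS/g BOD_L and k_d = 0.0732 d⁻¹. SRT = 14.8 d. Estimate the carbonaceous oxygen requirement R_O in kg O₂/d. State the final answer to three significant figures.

Correct the yield for decay: Y_obs = Y/(1 + k_d θ_c) = 0.438 / (1 + 0.0732 × 14.8) = 0.438 / 2.083 = 0.2102.
ΔS = 1460 − 15.6 = 1444 mg/L, so the substrate removal rate is 852 × 1444/1000 = 1231 kg BOD_L/d.
Biomass synthesised: P_X = Y_obs × 1231 = 258.7 kg VSS/d.
R_O = Q·(S₀ − S) − 1.42·P_X = 1231 − 1.42 × 258.7 = 863.2 kg O₂/d.

R_O ≈ 863 kg O₂/d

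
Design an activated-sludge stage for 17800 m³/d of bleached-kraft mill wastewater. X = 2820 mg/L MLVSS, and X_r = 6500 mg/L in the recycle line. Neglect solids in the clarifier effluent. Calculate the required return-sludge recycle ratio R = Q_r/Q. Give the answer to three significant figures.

Mass balance around the secondary clarifier (neglecting effluent solids): R = X / (X_r − X) = 2820 / (6500 − 2820) = 0.7663.

R ≈ 0.766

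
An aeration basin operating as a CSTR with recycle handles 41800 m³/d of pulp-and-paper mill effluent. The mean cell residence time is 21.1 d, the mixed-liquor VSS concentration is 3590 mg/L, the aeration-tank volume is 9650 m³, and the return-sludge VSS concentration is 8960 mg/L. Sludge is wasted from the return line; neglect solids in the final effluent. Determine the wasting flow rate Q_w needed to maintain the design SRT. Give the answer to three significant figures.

θ_c = V·X/(Q_w·X_r) when wasting from the recycle, so Q_w = V·X/(θ_c·X_r) = 9650 × 3590 / (21.1 × 8960) = 183.2 m³/d.

Q_w ≈ 183 m³/d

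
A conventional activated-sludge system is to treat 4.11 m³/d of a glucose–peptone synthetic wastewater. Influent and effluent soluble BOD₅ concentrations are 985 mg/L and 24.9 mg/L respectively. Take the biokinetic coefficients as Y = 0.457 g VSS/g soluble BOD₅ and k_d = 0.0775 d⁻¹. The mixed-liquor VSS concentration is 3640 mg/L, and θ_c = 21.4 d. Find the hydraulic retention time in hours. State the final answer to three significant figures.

τ ≈ 23.3 h

Rearranging the biomass balance for a CMAS with decay, V = Y·Q·ΔS·θ_c / [X·(1+k_d θ_c)] = 0.457 × 4.11 × (985 − 24.9) × 21.4 / [3640 × (1 + 0.0775 × 21.4)] = 3.86×10^4 / 9677 = 3.988 m³.
τ = V/Q = 3.988/4.11 = 0.9703 d, or 23.29 h.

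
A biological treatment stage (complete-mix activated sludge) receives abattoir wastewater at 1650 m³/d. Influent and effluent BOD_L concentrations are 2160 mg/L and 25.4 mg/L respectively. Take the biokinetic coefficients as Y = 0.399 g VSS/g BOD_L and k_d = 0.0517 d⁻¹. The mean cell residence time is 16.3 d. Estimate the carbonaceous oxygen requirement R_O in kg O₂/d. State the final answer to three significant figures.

The observed yield is Y_obs = Y/(1 + k_d·θ_c) = 0.399 / (1 + 0.0517 × 16.3) = 0.399 / 1.843 = 0.2165 g VSS per g BOD_L removed.
Q·(S₀ − S) = 1650 × (2160 − 25.4) × 10⁻³ = 3522 kg/d removed.
P_X = Y_obs·Q·(S₀ − S) = 0.2165 × 3522 = 762.6 kg VSS/d.
Carbonaceous O₂ demand = substrate oxidised − cell-mass equivalent = 3522 − 1.42 × 762.6 = 2439 kg O₂/d.

R_O ≈ 2440 kg O₂/d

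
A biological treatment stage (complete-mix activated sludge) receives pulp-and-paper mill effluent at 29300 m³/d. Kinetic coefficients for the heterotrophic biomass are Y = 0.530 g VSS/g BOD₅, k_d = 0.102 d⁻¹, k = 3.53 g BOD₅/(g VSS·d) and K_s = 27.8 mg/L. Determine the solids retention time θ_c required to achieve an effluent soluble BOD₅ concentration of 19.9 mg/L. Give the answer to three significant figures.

Specific growth rate at S = 19.9 mg/L: μ = YkS/(K_s+S) = 0.530·3.53·19.9/(27.8+19.9) = 0.7805 d⁻¹.
Then 1/θ_c = μ − k_d = 0.7805 − 0.102 = 0.6785 d⁻¹, giving θ_c = 1.474 d.

θ_c ≈ 1.47 d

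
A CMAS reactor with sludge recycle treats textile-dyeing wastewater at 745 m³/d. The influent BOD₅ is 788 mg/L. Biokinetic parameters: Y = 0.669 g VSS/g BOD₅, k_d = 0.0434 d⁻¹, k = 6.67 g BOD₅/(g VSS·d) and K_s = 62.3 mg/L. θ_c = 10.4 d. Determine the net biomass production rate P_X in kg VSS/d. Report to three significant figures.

P_X ≈ 270 kg VSS/d

For a completely mixed reactor with recycle the Lawrence–McCarty relation gives S = K_s·(1 + k_d·θ_c) / [θ_c·(Y·k − k_d) − 1] = 62.3 × (1 + 0.0434 × 10.4) / [10.4 × (0.669 × 6.67 − 0.0434) − 1] = 90.42 / 44.96 = 2.011 mg/L.
Observed yield with endogenous decay: Y_obs = Y / (1 + k_d·θ_c) = 0.669 / (1 + 0.0434 × 10.4) = 0.669 / 1.451 = 0.4609 g VSS/g BOD₅.
Mass of BOD₅ removed per day: Q(S₀ − S) = 745 × 786.0 g/m³ = 585.6 kg/d.
P_X = Y_obs · Q(S₀ − S) = 0.4609 × 585.6 = 269.9 kg VSS/d.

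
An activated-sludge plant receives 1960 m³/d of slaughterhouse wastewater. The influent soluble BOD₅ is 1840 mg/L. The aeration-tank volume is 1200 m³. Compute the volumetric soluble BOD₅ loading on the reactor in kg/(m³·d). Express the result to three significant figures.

L_v ≈ 3.01 kg soluble BOD₅/(m³·d)

L_v = Q S₀ / V = 1960 × 1840 × 10⁻³ / 1200 = 3.005 kg/(m³·d).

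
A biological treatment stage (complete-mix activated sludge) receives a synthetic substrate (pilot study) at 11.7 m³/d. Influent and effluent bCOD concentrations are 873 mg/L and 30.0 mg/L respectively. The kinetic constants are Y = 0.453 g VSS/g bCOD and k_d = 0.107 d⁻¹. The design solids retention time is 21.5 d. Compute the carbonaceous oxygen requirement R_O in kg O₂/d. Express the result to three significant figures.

The observed yield is Y_obs = Y/(1 + k_d·θ_c) = 0.453 / (1 + 0.107 × 21.5) = 0.453 / 3.300 = 0.1373 g VSS per g bCOD removed.
Q·(S₀ − S) = 11.7 × (873 − 30.0) × 10⁻³ = 9.863 kg/d removed.
Net sludge production P_X = 0.1373 × 9.863 = 1.354 kg VSS/d.
R_O = Q·ΔS − 1.42 P_X = 9.863 − 1.922 = 7.941 kg O₂/d.

R_O ≈ 7.94 kg O₂/d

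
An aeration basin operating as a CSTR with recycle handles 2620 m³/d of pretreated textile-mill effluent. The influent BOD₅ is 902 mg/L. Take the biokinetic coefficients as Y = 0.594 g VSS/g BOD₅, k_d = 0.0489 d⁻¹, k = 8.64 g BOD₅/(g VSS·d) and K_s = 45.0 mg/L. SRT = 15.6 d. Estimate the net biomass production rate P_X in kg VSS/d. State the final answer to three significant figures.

From the Monod/SRT balance for a CMAS, S = K_s·(1+k_d θ_c)/[θ_c·(Y k − k_d) − 1] = 45.0 × (1 + 0.0489 × 15.6) / [15.6 × (0.594 × 8.64 − 0.0489) − 1] = 79.33 / 78.30 = 1.013 mg/L.
Correct the yield for decay: Y_obs = Y/(1 + k_d θ_c) = 0.594 / (1 + 0.0489 × 15.6) = 0.594 / 1.763 = 0.3370.
Substrate removed = Q·(S₀ − S) = 2620 m³/d × (902 − 1.01) g/m³ = 2.36×10^6 g/d = 2361 kg/d.
Net biomass production P_X = Y_obs × Q·(S₀ − S) = 0.3370 × 2361 = 795.4 kg VSS/d.

P_X ≈ 795 kg VSS/d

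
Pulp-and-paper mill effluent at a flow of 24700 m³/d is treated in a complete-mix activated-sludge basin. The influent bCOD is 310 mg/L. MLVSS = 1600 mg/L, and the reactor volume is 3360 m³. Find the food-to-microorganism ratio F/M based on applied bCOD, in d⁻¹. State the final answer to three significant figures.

F/M = applied load / biomass = Q·S₀/(V·X) = 24700 × 310 / (3360 × 1600) = 1.424 d⁻¹.

F/M ≈ 1.42 d⁻¹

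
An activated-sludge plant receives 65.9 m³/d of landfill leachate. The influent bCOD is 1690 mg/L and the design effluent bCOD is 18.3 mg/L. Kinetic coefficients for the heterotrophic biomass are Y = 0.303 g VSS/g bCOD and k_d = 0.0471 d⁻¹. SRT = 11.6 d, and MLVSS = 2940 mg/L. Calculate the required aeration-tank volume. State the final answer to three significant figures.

Rearranging the biomass balance for a CMAS with decay, V = Y·Q·ΔS·θ_c / [X·(1+k_d θ_c)] = 0.303 × 65.9 × (1690 − 18.3) × 11.6 / [2940 × (1 + 0.0471 × 11.6)] = 3.87×10^5 / 4546 = 85.17 m³.

V ≈ 85.2 m³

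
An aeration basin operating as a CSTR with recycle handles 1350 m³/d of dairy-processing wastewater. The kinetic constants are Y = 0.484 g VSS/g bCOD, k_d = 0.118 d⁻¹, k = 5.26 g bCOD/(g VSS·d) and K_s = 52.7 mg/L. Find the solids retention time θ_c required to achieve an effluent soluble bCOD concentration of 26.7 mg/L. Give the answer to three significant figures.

From 1/θ_c = Y·k·S/(K_s + S) − k_d: Y·k·S/(K_s+S) = 0.484 × 5.26 × 26.7 / (52.7 + 26.7) = 0.8561 d⁻¹.
1/θ_c = 0.8561 − 0.118 = 0.7381 d⁻¹, so θ_c = 1.355 d.

θ_c ≈ 1.35 d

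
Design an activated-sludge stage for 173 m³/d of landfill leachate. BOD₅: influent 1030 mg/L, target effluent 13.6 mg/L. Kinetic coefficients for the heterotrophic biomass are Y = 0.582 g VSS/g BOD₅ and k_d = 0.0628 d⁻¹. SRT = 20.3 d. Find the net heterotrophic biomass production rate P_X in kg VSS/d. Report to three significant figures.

Y_obs = Y / (1 + k_d θ_c) = 0.582 / (1 + 0.0628 × 20.3) = 0.582 / 2.275 = 0.2558.
ΔS = 1030 − 13.6 = 1016 mg/L, so the substrate removal rate is 173 × 1016/1000 = 175.8 kg BOD₅/d.
Biomass produced: P_X = Y_obs·Q·ΔS = 0.2558 × 175.8 ≈ 44.99 kg VSS/d.

P_X ≈ 45.0 kg VSS/d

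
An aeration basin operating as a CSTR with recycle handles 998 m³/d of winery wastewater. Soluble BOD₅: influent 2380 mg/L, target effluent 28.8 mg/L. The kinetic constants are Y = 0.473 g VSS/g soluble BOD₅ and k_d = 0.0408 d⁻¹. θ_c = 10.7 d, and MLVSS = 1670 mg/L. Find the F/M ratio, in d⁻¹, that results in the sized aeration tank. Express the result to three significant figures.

Steady-state biomass mass balance: V·X·(1 + k_d·θ_c) = Y·Q·(S₀ − S)·θ_c, so V = 0.473 × 998 × (2380 − 28.8) × 10.7 / [1670 × (1 + 0.0408 × 10.7)] = 1.19×10^7 / 2399 = 4950 m³.
F/M = Q·S₀ / (V·X) = 998 × 2380 / (4950 × 1670) = 0.2873 g soluble BOD₅·(g VSS·d)⁻¹.

F/M ≈ 0.287 d⁻¹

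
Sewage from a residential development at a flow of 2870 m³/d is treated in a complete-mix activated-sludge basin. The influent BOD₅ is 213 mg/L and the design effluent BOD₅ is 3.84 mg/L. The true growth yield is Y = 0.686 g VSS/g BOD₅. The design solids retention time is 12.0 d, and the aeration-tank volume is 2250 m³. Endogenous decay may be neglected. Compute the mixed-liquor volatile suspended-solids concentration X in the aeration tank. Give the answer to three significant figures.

X ≈ 2200 mg/L

X = Y·Q·ΔS·θ_c / V = 0.686 × 2870 × (213 − 3.84) × 12.0 / 2250 = 2196 mg/L.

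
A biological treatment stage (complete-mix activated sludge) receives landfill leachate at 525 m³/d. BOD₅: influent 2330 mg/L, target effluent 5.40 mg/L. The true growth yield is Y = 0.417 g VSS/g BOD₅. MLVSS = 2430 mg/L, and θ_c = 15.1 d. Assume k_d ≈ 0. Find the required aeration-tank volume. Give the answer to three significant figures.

V ≈ 3160 m³

V·X = Y·Q·ΔS·θ_c gives V = 0.417 × 525 × (2330 − 5.40) × 15.1 / 2430 = 3162 m³.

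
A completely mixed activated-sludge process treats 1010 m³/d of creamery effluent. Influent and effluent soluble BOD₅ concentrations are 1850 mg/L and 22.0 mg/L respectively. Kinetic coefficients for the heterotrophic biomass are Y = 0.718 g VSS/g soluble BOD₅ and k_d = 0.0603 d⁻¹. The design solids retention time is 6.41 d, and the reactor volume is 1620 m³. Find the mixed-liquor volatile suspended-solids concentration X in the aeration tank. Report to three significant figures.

From V·X·(1 + k_d·θ_c) = Y·Q·(S₀ − S)·θ_c: X = 0.718 × 1010 × (1850 − 22.0) × 6.41 / [1620 × (1 + 0.0603 × 6.41)] = 3783 mg/L.

X ≈ 3780 mg/L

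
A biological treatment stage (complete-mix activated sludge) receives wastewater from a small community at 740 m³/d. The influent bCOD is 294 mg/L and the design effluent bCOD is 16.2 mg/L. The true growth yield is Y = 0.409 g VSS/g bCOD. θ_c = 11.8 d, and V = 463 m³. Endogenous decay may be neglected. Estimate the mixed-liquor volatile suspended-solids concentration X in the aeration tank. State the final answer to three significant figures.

X ≈ 2140 mg/L

Without decay, X = Y Q (S₀−S) θ_c / V = 0.409 × 740 × (294 − 16.2) × 11.8 / 463 = 2143 mg/L.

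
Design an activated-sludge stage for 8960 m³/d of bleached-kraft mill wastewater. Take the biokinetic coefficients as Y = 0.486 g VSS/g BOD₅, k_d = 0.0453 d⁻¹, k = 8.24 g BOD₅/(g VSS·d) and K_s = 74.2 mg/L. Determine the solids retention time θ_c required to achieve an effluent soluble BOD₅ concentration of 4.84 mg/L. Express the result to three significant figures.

θ_c ≈ 5.00 d

At the target effluent, Y k S/(K_s+S) = 0.486×8.24×4.84/79.04 = 0.2452 d⁻¹.
Then 1/θ_c = μ − k_d = 0.2452 − 0.0453 = 0.1999 d⁻¹, giving θ_c = 5.002 d.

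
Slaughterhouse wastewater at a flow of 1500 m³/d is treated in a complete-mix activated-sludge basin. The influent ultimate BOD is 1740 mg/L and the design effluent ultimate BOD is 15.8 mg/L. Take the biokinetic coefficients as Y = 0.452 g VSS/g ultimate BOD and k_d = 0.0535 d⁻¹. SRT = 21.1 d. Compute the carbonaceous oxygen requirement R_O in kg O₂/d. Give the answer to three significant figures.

Correct the yield for decay: Y_obs = Y/(1 + k_d θ_c) = 0.452 / (1 + 0.0535 × 21.1) = 0.452 / 2.129 = 0.2123.
Q·(S₀ − S) = 1500 × (1740 − 15.8) × 10⁻³ = 2586 kg/d removed.
Net sludge production P_X = 0.2123 × 2586 = 549.1 kg VSS/d.
Carbonaceous O₂ demand = substrate oxidised − cell-mass equivalent = 2586 − 1.42 × 549.1 = 1807 kg O₂/d.

R_O ≈ 1810 kg O₂/d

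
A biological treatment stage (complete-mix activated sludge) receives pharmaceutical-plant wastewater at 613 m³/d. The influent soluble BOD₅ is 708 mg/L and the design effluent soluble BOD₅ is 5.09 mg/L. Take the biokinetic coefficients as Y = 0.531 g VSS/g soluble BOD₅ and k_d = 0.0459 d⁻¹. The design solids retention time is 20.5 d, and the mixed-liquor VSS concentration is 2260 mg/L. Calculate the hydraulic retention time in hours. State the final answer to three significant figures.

τ ≈ 41.9 h

Rearranging the biomass balance for a CMAS with decay, V = Y·Q·ΔS·θ_c / [X·(1+k_d θ_c)] = 0.531 × 613 × (708 − 5.09) × 20.5 / [2260 × (1 + 0.0459 × 20.5)] = 4.69×10^6 / 4387 = 1069 m³.
τ = V/Q = 1069/613 = 1.744 d, or 41.86 h.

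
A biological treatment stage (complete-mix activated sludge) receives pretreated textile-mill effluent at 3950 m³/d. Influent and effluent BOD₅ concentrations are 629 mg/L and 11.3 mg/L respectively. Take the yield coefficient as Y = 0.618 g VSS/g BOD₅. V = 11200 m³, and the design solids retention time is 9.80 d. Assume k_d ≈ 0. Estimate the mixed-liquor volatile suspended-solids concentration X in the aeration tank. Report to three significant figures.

X ≈ 1320 mg/L

Without decay, X = Y Q (S₀−S) θ_c / V = 0.618 × 3950 × (629 − 11.3) × 9.80 / 11200 = 1319 mg/L.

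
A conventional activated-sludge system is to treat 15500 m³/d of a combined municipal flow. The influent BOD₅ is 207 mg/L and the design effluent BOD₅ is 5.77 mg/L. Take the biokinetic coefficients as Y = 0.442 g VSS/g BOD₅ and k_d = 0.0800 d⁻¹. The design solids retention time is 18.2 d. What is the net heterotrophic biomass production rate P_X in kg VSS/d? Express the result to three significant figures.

P_X ≈ 561 kg VSS/d

Correct the yield for decay: Y_obs = Y/(1 + k_d θ_c) = 0.442 / (1 + 0.0800 × 18.2) = 0.442 / 2.456 = 0.1800.
Q·(S₀ − S) = 15500 × (207 − 5.77) × 10⁻³ = 3119 kg/d removed.
Biomass produced: P_X = Y_obs·Q·ΔS = 0.1800 × 3119 ≈ 561.3 kg VSS/d.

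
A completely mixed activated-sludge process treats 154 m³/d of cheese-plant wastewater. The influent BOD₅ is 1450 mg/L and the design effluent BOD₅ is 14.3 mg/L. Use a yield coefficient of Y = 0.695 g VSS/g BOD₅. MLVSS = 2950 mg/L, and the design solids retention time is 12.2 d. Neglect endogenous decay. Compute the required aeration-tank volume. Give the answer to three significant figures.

With k_d = 0 the design equation reduces to V = Y Q (S₀−S) θ_c / X = 0.695 × 154 × (1450 − 14.3) × 12.2 / 2950 = 635.5 m³.

V ≈ 635 m³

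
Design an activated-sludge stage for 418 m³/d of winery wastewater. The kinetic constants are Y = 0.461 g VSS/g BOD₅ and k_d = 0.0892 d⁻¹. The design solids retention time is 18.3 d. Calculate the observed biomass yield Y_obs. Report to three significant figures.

Y_obs ≈ 0.175 g VSS/g BOD₅

Correct the yield for decay: Y_obs = Y/(1 + k_d θ_c) = 0.461 / (1 + 0.0892 × 18.3) = 0.461 / 2.632 = 0.1751.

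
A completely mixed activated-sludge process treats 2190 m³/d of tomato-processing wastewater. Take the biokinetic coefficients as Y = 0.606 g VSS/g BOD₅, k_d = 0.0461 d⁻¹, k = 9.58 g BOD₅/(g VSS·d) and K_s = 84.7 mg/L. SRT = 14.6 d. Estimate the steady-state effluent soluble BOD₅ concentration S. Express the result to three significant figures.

S ≈ 1.71 mg/L

For a completely mixed reactor with recycle the Lawrence–McCarty relation gives S = K_s·(1 + k_d·θ_c) / [θ_c·(Y·k − k_d) − 1] = 84.7 × (1 + 0.0461 × 14.6) / [14.6 × (0.606 × 9.58 − 0.0461) − 1] = 141.7 / 83.09 = 1.706 mg/L.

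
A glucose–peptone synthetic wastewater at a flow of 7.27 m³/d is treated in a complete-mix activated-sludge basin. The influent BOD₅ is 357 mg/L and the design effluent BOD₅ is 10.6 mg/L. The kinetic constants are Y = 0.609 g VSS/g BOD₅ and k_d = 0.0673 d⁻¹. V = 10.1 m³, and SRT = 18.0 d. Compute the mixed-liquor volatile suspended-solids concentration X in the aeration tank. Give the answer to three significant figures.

From V·X·(1 + k_d·θ_c) = Y·Q·(S₀ − S)·θ_c: X = 0.609 × 7.27 × (357 − 10.6) × 18.0 / [10.1 × (1 + 0.0673 × 18.0)] = 1236 mg/L.

X ≈ 1240 mg/L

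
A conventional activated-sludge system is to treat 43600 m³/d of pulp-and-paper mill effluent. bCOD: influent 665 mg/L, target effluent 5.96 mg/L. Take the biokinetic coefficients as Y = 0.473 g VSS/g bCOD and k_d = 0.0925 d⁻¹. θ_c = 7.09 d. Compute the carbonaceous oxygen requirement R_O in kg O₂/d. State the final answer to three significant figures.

Correct the yield for decay: Y_obs = Y/(1 + k_d θ_c) = 0.473 / (1 + 0.0925 × 7.09) = 0.473 / 1.656 = 0.2857.
Mass of bCOD removed per day: Q(S₀ − S) = 43600 × 659.0 g/m³ = 28734 kg/d.
Biomass synthesised: P_X = Y_obs × 28734 = 8208 kg VSS/d.
R_O = Q·ΔS − 1.42 P_X = 28734 − 11656 = 17079 kg O₂/d.

R_O ≈ 17100 kg O₂/d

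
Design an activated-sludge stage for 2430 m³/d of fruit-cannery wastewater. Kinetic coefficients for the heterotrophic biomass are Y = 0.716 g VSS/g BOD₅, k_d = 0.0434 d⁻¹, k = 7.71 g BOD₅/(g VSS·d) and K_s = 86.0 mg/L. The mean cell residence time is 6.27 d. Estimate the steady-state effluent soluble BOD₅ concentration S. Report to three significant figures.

Effluent substrate depends only on kinetics and SRT: S = K_s(1 + k_d θ_c) / [θ_c(Yk − k_d) − 1] = 86.0 × (1 + 0.0434 × 6.27) / [6.27 × (0.716 × 7.71 − 0.0434) − 1] = 109.4 / 33.34 = 3.281 mg/L.

S ≈ 3.28 mg/L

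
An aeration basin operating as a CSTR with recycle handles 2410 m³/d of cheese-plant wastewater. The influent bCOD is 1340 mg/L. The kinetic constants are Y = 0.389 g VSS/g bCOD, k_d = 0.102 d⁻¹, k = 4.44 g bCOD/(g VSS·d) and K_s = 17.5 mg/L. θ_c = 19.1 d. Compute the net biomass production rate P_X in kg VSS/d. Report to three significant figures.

P_X ≈ 426 kg VSS/d

From the Monod/SRT balance for a CMAS, S = K_s·(1+k_d θ_c)/[θ_c·(Y k − k_d) − 1] = 17.5 × (1 + 0.102 × 19.1) / [19.1 × (0.389 × 4.44 − 0.102) − 1] = 51.59 / 30.04 = 1.717 mg/L.
The observed yield is Y_obs = Y/(1 + k_d·θ_c) = 0.389 / (1 + 0.102 × 19.1) = 0.389 / 2.948 = 0.1319 g VSS per g bCOD removed.
Q·(S₀ − S) = 2410 × (1340 − 1.72) × 10⁻³ = 3225 kg/d removed.
P_X = Y_obs · Q(S₀ − S) = 0.1319 × 3225 = 425.6 kg VSS/d.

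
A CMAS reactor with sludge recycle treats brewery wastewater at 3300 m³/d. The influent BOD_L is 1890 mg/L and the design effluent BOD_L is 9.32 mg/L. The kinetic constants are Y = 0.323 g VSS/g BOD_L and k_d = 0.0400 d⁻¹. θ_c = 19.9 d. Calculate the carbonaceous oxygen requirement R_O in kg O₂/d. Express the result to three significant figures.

The observed yield is Y_obs = Y/(1 + k_d·θ_c) = 0.323 / (1 + 0.0400 × 19.9) = 0.323 / 1.796 = 0.1798 g VSS per g BOD_L removed.
ΔS = 1890 − 9.32 = 1881 mg/L, so the substrate removal rate is 3300 × 1881/1000 = 6206 kg BOD_L/d.
Net sludge production P_X = 0.1798 × 6206 = 1116 kg VSS/d.
Carbonaceous O₂ demand = substrate oxidised − cell-mass equivalent = 6206 − 1.42 × 1116 = 4621 kg O₂/d.

R_O ≈ 4620 kg O₂/d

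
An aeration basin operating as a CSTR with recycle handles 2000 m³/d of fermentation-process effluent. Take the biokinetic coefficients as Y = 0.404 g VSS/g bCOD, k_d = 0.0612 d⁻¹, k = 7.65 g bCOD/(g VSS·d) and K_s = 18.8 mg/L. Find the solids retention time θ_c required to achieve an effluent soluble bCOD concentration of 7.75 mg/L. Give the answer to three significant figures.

Specific growth rate at S = 7.75 mg/L: μ = YkS/(K_s+S) = 0.404·7.65·7.75/(18.8+7.75) = 0.9022 d⁻¹.
1/θ_c = 0.9022 − 0.0612 = 0.8410 d⁻¹, so θ_c = 1.189 d.

θ_c ≈ 1.19 d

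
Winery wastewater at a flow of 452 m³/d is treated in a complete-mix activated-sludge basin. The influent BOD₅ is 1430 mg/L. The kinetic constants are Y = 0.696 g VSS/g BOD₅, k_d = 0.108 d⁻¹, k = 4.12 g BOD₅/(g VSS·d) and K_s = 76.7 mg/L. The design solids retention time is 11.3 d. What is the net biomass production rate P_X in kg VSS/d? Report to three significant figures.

P_X ≈ 202 kg VSS/d

Effluent substrate depends only on kinetics and SRT: S = K_s(1 + k_d θ_c) / [θ_c(Yk − k_d) − 1] = 76.7 × (1 + 0.108 × 11.3) / [11.3 × (0.696 × 4.12 − 0.108) − 1] = 170.3 / 30.18 = 5.642 mg/L.
Correct the yield for decay: Y_obs = Y/(1 + k_d θ_c) = 0.696 / (1 + 0.108 × 11.3) = 0.696 / 2.220 = 0.3135.
Q·(S₀ − S) = 452 × (1430 − 5.64) × 10⁻³ = 643.8 kg/d removed.
Net biomass production P_X = Y_obs × Q·(S₀ − S) = 0.3135 × 643.8 = 201.8 kg VSS/d.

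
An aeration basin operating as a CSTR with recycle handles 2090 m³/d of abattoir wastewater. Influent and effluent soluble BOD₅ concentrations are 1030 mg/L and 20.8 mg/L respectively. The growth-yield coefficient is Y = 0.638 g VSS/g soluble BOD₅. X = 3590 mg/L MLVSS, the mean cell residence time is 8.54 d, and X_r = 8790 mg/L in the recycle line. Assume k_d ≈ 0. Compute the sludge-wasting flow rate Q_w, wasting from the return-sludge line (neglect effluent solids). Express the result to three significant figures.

Q_w ≈ 153 m³/d

Biomass mass balance (decay neglected): V·X = Y·Q·(S₀ − S)·θ_c, so V = 0.638 × 2090 × (1030 − 20.8) × 8.54 / 3590 = 3201 m³.
Wasting from the return line (neglecting effluent solids): Q_w = V·X / (θ_c·X_r) = 3201 × 3590 / (8.54 × 8790) = 153.1 m³/d.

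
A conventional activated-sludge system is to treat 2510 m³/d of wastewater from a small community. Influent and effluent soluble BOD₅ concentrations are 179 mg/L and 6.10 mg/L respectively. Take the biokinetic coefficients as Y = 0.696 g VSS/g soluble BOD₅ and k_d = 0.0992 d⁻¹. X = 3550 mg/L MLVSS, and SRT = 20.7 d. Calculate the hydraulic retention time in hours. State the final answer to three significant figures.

τ ≈ 5.52 h

Rearranging the biomass balance for a CMAS with decay, V = Y·Q·ΔS·θ_c / [X·(1+k_d θ_c)] = 0.696 × 2510 × (179 − 6.10) × 20.7 / [3550 × (1 + 0.0992 × 20.7)] = 6.25×10^6 / 10840 = 576.8 m³.
τ = V/Q = 576.8/2510 = 0.2298 d, or 5.515 h.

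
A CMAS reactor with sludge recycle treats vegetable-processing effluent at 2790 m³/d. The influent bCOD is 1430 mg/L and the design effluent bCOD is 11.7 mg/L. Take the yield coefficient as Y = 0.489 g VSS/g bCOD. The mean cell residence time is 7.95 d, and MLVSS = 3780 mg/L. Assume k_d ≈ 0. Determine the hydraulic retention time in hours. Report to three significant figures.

With k_d = 0 the design equation reduces to V = Y Q (S₀−S) θ_c / X = 0.489 × 2790 × (1430 − 11.7) × 7.95 / 3780 = 4070 m³.
τ = V/Q = 4070/2790 = 1.459 d, or 35.01 h.

τ ≈ 35.0 h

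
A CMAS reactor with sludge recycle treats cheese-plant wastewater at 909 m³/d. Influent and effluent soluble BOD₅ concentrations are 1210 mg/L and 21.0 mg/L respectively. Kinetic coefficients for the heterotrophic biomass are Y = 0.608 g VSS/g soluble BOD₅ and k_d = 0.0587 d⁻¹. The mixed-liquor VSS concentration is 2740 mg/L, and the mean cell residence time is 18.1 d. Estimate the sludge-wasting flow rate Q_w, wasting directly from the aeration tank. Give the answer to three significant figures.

Q_w ≈ 116 m³/d

From the SRT design equation V = Y Q (S₀−S) θ_c / [X (1 + k_d θ_c)] = 0.608 × 909 × (1210 − 21.0) × 18.1 / [2740 × (1 + 0.0587 × 18.1)] = 1.19×10^7 / 5651 = 2105 m³.
For wasting at MLVSS concentration, Q_w = V/θ_c = 2105/18.1 = 116.3 m³/d.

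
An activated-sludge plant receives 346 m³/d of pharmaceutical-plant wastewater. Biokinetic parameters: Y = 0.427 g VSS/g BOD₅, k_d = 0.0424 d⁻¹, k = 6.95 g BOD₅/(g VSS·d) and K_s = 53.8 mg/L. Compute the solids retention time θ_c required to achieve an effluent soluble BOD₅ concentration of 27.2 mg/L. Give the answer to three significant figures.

θ_c ≈ 1.05 d

At the target effluent, Y k S/(K_s+S) = 0.427×6.95×27.2/81.00 = 0.9965 d⁻¹.
1/θ_c = 0.9965 − 0.0424 = 0.9541 d⁻¹, so θ_c = 1.048 d.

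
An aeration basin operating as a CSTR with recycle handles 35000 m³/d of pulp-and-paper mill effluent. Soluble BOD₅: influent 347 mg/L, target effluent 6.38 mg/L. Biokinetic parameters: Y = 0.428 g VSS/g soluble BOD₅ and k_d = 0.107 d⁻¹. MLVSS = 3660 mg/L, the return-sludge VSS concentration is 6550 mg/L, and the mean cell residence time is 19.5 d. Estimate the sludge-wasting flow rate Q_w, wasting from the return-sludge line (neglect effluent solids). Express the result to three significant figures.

Rearranging the biomass balance for a CMAS with decay, V = Y·Q·ΔS·θ_c / [X·(1+k_d θ_c)] = 0.428 × 35000 × (347 − 6.38) × 19.5 / [3660 × (1 + 0.107 × 19.5)] = 9.95×10^7 / 11297 = 8808 m³.
Q_w = (V·X)/(θ_c X_r) = 8808 × 3660 / (19.5 × 6550) = 252.4 m³/d.

Q_w ≈ 252 m³/d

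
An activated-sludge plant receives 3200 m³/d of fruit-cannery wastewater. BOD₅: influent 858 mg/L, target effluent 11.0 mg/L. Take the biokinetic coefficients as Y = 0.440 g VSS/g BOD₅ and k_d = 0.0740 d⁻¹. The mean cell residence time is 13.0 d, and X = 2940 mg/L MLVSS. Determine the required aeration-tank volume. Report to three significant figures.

V ≈ 2690 m³

Steady-state biomass mass balance: V·X·(1 + k_d·θ_c) = Y·Q·(S₀ − S)·θ_c, so V = 0.440 × 3200 × (858 − 11.0) × 13.0 / [2940 × (1 + 0.0740 × 13.0)] = 1.55×10^7 / 5768 = 2688 m³.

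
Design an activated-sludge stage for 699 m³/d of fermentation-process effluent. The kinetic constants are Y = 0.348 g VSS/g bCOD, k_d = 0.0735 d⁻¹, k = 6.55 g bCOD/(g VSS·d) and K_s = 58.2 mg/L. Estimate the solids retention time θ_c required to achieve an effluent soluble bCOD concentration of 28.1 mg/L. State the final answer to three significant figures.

θ_c ≈ 1.50 d

At the target effluent, Y k S/(K_s+S) = 0.348×6.55×28.1/86.30 = 0.7422 d⁻¹.
Then 1/θ_c = μ − k_d = 0.7422 − 0.0735 = 0.6687 d⁻¹, giving θ_c = 1.495 d.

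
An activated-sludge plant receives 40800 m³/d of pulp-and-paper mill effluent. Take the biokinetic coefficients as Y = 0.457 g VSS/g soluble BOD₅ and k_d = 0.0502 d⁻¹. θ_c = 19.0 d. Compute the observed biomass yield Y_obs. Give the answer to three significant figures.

Y_obs ≈ 0.234 g VSS/g soluble BOD₅

Y_obs = Y / (1 + k_d θ_c) = 0.457 / (1 + 0.0502 × 19.0) = 0.457 / 1.954 = 0.2339.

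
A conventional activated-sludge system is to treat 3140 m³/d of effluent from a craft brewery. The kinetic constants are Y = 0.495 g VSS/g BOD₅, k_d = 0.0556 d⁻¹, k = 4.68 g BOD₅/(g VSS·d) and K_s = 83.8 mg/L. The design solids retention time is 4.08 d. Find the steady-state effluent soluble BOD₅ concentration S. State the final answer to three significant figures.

S ≈ 12.5 mg/L

From the Monod/SRT balance for a CMAS, S = K_s·(1+k_d θ_c)/[θ_c·(Y k − k_d) − 1] = 83.8 × (1 + 0.0556 × 4.08) / [4.08 × (0.495 × 4.68 − 0.0556) − 1] = 102.8 / 8.225 = 12.50 mg/L.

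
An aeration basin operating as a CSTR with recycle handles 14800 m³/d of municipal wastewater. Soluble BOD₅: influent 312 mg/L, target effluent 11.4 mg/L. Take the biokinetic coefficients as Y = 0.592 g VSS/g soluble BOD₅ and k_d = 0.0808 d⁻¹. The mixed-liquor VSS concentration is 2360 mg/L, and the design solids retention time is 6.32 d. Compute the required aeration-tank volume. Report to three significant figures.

Steady-state biomass mass balance: V·X·(1 + k_d·θ_c) = Y·Q·(S₀ − S)·θ_c, so V = 0.592 × 14800 × (312 − 11.4) × 6.32 / [2360 × (1 + 0.0808 × 6.32)] = 1.66×10^7 / 3565 = 4669 m³.

V ≈ 4670 m³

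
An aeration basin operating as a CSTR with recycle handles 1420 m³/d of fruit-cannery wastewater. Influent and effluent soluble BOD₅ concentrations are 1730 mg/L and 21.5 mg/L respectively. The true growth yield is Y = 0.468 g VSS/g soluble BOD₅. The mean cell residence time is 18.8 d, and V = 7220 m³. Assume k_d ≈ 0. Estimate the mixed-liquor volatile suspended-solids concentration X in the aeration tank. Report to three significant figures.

From V·X = Y·Q·(S₀ − S)·θ_c (decay neglected): X = 0.468 × 1420 × (1730 − 21.5) × 18.8 / 7220 = 2956 mg/L.

X ≈ 2960 mg/L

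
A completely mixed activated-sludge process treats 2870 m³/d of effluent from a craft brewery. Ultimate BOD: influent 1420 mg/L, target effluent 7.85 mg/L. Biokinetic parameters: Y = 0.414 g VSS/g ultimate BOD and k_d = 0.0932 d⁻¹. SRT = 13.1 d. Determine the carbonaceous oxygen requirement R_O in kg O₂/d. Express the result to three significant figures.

Y_obs = Y / (1 + k_d θ_c) = 0.414 / (1 + 0.0932 × 13.1) = 0.414 / 2.221 = 0.1864.
Mass of ultimate BOD removed per day: Q(S₀ − S) = 2870 × 1412 g/m³ = 4053 kg/d.
Net sludge production P_X = 0.1864 × 4053 = 755.5 kg VSS/d.
R_O = Q·ΔS − 1.42 P_X = 4053 − 1073 = 2980 kg O₂/d.

R_O ≈ 2980 kg O₂/d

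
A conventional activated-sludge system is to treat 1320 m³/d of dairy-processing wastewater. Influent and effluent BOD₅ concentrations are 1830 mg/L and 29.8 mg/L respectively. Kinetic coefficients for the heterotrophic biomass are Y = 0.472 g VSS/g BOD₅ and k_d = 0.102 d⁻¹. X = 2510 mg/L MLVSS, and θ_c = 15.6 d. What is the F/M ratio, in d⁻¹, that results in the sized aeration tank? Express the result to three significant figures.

F/M ≈ 0.358 d⁻¹

Steady-state biomass mass balance: V·X·(1 + k_d·θ_c) = Y·Q·(S₀ − S)·θ_c, so V = 0.472 × 1320 × (1830 − 29.8) × 15.6 / [2510 × (1 + 0.102 × 15.6)] = 1.75×10^7 / 6504 = 2690 m³.
Food-to-microorganism ratio F/M = Q S₀ / (V X) = 1320 × 1830 / (2690 × 2510) = 0.3577 d⁻¹.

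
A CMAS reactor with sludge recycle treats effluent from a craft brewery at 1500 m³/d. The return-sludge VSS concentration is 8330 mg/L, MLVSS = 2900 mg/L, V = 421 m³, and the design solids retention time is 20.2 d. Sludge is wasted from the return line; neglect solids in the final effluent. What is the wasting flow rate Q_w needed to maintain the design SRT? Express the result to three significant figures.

Q_w = (V·X)/(θ_c X_r) = 421.0 × 2900 / (20.2 × 8330) = 7.256 m³/d.

Q_w ≈ 7.26 m³/d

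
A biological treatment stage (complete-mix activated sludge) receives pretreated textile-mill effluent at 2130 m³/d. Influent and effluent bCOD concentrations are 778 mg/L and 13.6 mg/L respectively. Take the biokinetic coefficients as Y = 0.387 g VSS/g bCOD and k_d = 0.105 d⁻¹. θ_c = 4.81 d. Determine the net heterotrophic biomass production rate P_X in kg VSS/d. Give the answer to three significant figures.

Observed yield with endogenous decay: Y_obs = Y / (1 + k_d·θ_c) = 0.387 / (1 + 0.105 × 4.81) = 0.387 / 1.505 = 0.2571 g VSS/g bCOD.
Substrate removed = Q·(S₀ − S) = 2130 m³/d × (778 − 13.6) g/m³ = 1.63×10^6 g/d = 1628 kg/d.
So the net sludge growth is P_X = 0.2571 × 1628 = 418.7 kg VSS/d.

P_X ≈ 419 kg VSS/d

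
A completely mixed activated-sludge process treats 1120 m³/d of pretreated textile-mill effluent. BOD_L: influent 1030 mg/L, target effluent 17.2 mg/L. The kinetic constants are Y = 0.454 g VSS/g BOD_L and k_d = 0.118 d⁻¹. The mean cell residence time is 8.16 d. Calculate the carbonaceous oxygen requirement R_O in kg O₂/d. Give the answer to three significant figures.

The observed yield is Y_obs = Y/(1 + k_d·θ_c) = 0.454 / (1 + 0.118 × 8.16) = 0.454 / 1.963 = 0.2313 g VSS per g BOD_L removed.
Mass of BOD_L removed per day: Q(S₀ − S) = 1120 × 1013 g/m³ = 1134 kg/d.
Biomass synthesised: P_X = Y_obs × 1134 = 262.4 kg VSS/d.
Carbonaceous O₂ demand = substrate oxidised − cell-mass equivalent = 1134 − 1.42 × 262.4 = 761.8 kg O₂/d.

R_O ≈ 762 kg O₂/d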